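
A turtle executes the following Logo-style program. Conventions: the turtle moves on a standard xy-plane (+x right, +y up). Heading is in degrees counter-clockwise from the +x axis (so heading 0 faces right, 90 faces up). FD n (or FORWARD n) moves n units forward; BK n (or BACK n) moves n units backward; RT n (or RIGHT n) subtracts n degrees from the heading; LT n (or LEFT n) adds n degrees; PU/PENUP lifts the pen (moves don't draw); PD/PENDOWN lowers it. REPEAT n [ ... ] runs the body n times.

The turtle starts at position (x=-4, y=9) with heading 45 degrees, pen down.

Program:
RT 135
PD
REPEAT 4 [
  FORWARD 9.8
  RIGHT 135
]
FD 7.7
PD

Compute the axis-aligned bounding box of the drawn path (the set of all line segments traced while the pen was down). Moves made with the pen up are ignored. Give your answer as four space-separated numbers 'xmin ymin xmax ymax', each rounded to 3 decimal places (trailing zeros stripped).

Executing turtle program step by step:
Start: pos=(-4,9), heading=45, pen down
RT 135: heading 45 -> 270
PD: pen down
REPEAT 4 [
  -- iteration 1/4 --
  FD 9.8: (-4,9) -> (-4,-0.8) [heading=270, draw]
  RT 135: heading 270 -> 135
  -- iteration 2/4 --
  FD 9.8: (-4,-0.8) -> (-10.93,6.13) [heading=135, draw]
  RT 135: heading 135 -> 0
  -- iteration 3/4 --
  FD 9.8: (-10.93,6.13) -> (-1.13,6.13) [heading=0, draw]
  RT 135: heading 0 -> 225
  -- iteration 4/4 --
  FD 9.8: (-1.13,6.13) -> (-8.059,-0.8) [heading=225, draw]
  RT 135: heading 225 -> 90
]
FD 7.7: (-8.059,-0.8) -> (-8.059,6.9) [heading=90, draw]
PD: pen down
Final: pos=(-8.059,6.9), heading=90, 5 segment(s) drawn

Segment endpoints: x in {-10.93, -8.059, -8.059, -4, -4, -1.13}, y in {-0.8, -0.8, 6.13, 6.13, 6.9, 9}
xmin=-10.93, ymin=-0.8, xmax=-1.13, ymax=9

Answer: -10.93 -0.8 -1.13 9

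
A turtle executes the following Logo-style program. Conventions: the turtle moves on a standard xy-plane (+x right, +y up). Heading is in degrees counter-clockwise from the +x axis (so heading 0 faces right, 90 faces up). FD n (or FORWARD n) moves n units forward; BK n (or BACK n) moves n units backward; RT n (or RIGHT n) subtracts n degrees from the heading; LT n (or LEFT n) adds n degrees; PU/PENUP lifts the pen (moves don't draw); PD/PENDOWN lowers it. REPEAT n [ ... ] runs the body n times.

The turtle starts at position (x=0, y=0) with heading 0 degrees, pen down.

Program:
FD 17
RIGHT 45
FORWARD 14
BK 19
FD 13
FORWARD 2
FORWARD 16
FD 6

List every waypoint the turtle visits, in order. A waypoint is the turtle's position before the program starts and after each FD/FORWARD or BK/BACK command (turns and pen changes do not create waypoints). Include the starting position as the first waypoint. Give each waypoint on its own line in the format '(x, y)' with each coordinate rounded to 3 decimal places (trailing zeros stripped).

Answer: (0, 0)
(17, 0)
(26.899, -9.899)
(13.464, 3.536)
(22.657, -5.657)
(24.071, -7.071)
(35.385, -18.385)
(39.627, -22.627)

Derivation:
Executing turtle program step by step:
Start: pos=(0,0), heading=0, pen down
FD 17: (0,0) -> (17,0) [heading=0, draw]
RT 45: heading 0 -> 315
FD 14: (17,0) -> (26.899,-9.899) [heading=315, draw]
BK 19: (26.899,-9.899) -> (13.464,3.536) [heading=315, draw]
FD 13: (13.464,3.536) -> (22.657,-5.657) [heading=315, draw]
FD 2: (22.657,-5.657) -> (24.071,-7.071) [heading=315, draw]
FD 16: (24.071,-7.071) -> (35.385,-18.385) [heading=315, draw]
FD 6: (35.385,-18.385) -> (39.627,-22.627) [heading=315, draw]
Final: pos=(39.627,-22.627), heading=315, 7 segment(s) drawn
Waypoints (8 total):
(0, 0)
(17, 0)
(26.899, -9.899)
(13.464, 3.536)
(22.657, -5.657)
(24.071, -7.071)
(35.385, -18.385)
(39.627, -22.627)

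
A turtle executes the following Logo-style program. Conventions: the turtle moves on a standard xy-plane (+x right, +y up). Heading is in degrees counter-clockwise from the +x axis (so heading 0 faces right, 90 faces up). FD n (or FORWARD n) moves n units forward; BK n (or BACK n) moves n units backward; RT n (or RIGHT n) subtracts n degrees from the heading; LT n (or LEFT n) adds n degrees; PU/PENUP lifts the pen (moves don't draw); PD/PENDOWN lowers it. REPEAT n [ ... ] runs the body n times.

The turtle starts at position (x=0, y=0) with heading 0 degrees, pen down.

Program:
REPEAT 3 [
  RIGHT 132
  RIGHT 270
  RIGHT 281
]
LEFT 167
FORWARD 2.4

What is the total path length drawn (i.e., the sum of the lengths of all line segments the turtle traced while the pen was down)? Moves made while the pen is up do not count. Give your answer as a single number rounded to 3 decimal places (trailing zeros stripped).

Answer: 2.4

Derivation:
Executing turtle program step by step:
Start: pos=(0,0), heading=0, pen down
REPEAT 3 [
  -- iteration 1/3 --
  RT 132: heading 0 -> 228
  RT 270: heading 228 -> 318
  RT 281: heading 318 -> 37
  -- iteration 2/3 --
  RT 132: heading 37 -> 265
  RT 270: heading 265 -> 355
  RT 281: heading 355 -> 74
  -- iteration 3/3 --
  RT 132: heading 74 -> 302
  RT 270: heading 302 -> 32
  RT 281: heading 32 -> 111
]
LT 167: heading 111 -> 278
FD 2.4: (0,0) -> (0.334,-2.377) [heading=278, draw]
Final: pos=(0.334,-2.377), heading=278, 1 segment(s) drawn

Segment lengths:
  seg 1: (0,0) -> (0.334,-2.377), length = 2.4
Total = 2.4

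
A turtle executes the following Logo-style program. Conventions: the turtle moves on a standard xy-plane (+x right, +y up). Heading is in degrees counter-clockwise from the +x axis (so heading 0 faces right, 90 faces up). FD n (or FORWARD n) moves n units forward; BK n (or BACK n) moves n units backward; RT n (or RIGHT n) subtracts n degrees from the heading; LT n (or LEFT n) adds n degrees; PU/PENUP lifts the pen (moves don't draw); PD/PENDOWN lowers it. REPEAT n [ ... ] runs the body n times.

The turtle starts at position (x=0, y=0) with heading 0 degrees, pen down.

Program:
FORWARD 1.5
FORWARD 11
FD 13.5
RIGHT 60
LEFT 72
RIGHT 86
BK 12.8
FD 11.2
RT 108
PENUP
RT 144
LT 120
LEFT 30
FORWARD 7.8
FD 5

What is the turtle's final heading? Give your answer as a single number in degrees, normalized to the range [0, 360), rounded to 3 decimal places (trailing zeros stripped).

Executing turtle program step by step:
Start: pos=(0,0), heading=0, pen down
FD 1.5: (0,0) -> (1.5,0) [heading=0, draw]
FD 11: (1.5,0) -> (12.5,0) [heading=0, draw]
FD 13.5: (12.5,0) -> (26,0) [heading=0, draw]
RT 60: heading 0 -> 300
LT 72: heading 300 -> 12
RT 86: heading 12 -> 286
BK 12.8: (26,0) -> (22.472,12.304) [heading=286, draw]
FD 11.2: (22.472,12.304) -> (25.559,1.538) [heading=286, draw]
RT 108: heading 286 -> 178
PU: pen up
RT 144: heading 178 -> 34
LT 120: heading 34 -> 154
LT 30: heading 154 -> 184
FD 7.8: (25.559,1.538) -> (17.778,0.994) [heading=184, move]
FD 5: (17.778,0.994) -> (12.79,0.645) [heading=184, move]
Final: pos=(12.79,0.645), heading=184, 5 segment(s) drawn

Answer: 184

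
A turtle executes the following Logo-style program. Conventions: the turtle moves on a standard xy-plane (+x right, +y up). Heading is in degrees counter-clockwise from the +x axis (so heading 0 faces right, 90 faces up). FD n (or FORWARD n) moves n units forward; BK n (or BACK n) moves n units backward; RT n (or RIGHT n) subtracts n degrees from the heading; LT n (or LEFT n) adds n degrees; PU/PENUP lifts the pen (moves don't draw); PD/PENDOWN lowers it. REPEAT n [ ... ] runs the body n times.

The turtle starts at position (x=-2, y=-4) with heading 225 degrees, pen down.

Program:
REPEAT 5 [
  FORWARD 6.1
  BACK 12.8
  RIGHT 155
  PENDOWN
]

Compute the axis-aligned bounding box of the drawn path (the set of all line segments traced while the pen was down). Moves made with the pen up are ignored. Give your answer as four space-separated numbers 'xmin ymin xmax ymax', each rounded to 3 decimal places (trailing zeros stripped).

Executing turtle program step by step:
Start: pos=(-2,-4), heading=225, pen down
REPEAT 5 [
  -- iteration 1/5 --
  FD 6.1: (-2,-4) -> (-6.313,-8.313) [heading=225, draw]
  BK 12.8: (-6.313,-8.313) -> (2.738,0.738) [heading=225, draw]
  RT 155: heading 225 -> 70
  PD: pen down
  -- iteration 2/5 --
  FD 6.1: (2.738,0.738) -> (4.824,6.47) [heading=70, draw]
  BK 12.8: (4.824,6.47) -> (0.446,-5.558) [heading=70, draw]
  RT 155: heading 70 -> 275
  PD: pen down
  -- iteration 3/5 --
  FD 6.1: (0.446,-5.558) -> (0.978,-11.635) [heading=275, draw]
  BK 12.8: (0.978,-11.635) -> (-0.138,1.116) [heading=275, draw]
  RT 155: heading 275 -> 120
  PD: pen down
  -- iteration 4/5 --
  FD 6.1: (-0.138,1.116) -> (-3.188,6.399) [heading=120, draw]
  BK 12.8: (-3.188,6.399) -> (3.212,-4.686) [heading=120, draw]
  RT 155: heading 120 -> 325
  PD: pen down
  -- iteration 5/5 --
  FD 6.1: (3.212,-4.686) -> (8.209,-8.185) [heading=325, draw]
  BK 12.8: (8.209,-8.185) -> (-2.276,-0.843) [heading=325, draw]
  RT 155: heading 325 -> 170
  PD: pen down
]
Final: pos=(-2.276,-0.843), heading=170, 10 segment(s) drawn

Segment endpoints: x in {-6.313, -3.188, -2.276, -2, -0.138, 0.446, 0.978, 2.738, 3.212, 4.824, 8.209}, y in {-11.635, -8.313, -8.185, -5.558, -4.686, -4, -0.843, 0.738, 1.116, 6.399, 6.47}
xmin=-6.313, ymin=-11.635, xmax=8.209, ymax=6.47

Answer: -6.313 -11.635 8.209 6.47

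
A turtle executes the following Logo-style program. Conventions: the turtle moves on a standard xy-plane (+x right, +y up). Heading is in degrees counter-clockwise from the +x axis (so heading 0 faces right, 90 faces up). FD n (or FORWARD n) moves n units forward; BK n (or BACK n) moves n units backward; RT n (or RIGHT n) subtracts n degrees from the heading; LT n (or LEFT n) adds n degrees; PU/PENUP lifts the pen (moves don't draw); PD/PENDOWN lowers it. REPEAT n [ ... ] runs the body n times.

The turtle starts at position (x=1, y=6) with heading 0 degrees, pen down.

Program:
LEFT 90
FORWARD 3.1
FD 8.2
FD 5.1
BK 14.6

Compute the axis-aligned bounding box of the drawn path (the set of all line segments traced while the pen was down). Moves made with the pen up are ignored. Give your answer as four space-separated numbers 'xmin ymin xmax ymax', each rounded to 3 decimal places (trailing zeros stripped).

Executing turtle program step by step:
Start: pos=(1,6), heading=0, pen down
LT 90: heading 0 -> 90
FD 3.1: (1,6) -> (1,9.1) [heading=90, draw]
FD 8.2: (1,9.1) -> (1,17.3) [heading=90, draw]
FD 5.1: (1,17.3) -> (1,22.4) [heading=90, draw]
BK 14.6: (1,22.4) -> (1,7.8) [heading=90, draw]
Final: pos=(1,7.8), heading=90, 4 segment(s) drawn

Segment endpoints: x in {1, 1, 1, 1}, y in {6, 7.8, 9.1, 17.3, 22.4}
xmin=1, ymin=6, xmax=1, ymax=22.4

Answer: 1 6 1 22.4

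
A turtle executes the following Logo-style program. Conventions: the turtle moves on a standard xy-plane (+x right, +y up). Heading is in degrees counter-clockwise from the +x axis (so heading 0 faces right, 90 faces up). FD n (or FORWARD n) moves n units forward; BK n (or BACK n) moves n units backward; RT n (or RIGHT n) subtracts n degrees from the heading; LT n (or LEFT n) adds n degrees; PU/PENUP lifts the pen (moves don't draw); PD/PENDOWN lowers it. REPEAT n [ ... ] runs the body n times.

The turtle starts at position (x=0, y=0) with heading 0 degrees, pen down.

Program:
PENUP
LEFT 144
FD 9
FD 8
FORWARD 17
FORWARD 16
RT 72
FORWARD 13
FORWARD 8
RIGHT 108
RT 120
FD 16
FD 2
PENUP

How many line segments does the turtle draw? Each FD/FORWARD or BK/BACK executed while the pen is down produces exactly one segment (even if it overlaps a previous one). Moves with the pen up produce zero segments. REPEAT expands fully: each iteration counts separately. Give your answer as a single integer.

Executing turtle program step by step:
Start: pos=(0,0), heading=0, pen down
PU: pen up
LT 144: heading 0 -> 144
FD 9: (0,0) -> (-7.281,5.29) [heading=144, move]
FD 8: (-7.281,5.29) -> (-13.753,9.992) [heading=144, move]
FD 17: (-13.753,9.992) -> (-27.507,19.985) [heading=144, move]
FD 16: (-27.507,19.985) -> (-40.451,29.389) [heading=144, move]
RT 72: heading 144 -> 72
FD 13: (-40.451,29.389) -> (-36.434,41.753) [heading=72, move]
FD 8: (-36.434,41.753) -> (-33.961,49.361) [heading=72, move]
RT 108: heading 72 -> 324
RT 120: heading 324 -> 204
FD 16: (-33.961,49.361) -> (-48.578,42.854) [heading=204, move]
FD 2: (-48.578,42.854) -> (-50.405,42.04) [heading=204, move]
PU: pen up
Final: pos=(-50.405,42.04), heading=204, 0 segment(s) drawn
Segments drawn: 0

Answer: 0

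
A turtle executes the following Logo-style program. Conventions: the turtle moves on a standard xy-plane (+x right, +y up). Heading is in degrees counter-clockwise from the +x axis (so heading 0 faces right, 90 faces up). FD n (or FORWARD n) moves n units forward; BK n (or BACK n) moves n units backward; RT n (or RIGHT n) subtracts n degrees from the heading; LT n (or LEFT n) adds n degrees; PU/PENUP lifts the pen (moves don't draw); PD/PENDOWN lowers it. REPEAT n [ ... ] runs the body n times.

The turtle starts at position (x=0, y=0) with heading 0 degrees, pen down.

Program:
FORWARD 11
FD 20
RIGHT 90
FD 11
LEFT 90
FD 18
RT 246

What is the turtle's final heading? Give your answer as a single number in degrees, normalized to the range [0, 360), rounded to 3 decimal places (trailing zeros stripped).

Executing turtle program step by step:
Start: pos=(0,0), heading=0, pen down
FD 11: (0,0) -> (11,0) [heading=0, draw]
FD 20: (11,0) -> (31,0) [heading=0, draw]
RT 90: heading 0 -> 270
FD 11: (31,0) -> (31,-11) [heading=270, draw]
LT 90: heading 270 -> 0
FD 18: (31,-11) -> (49,-11) [heading=0, draw]
RT 246: heading 0 -> 114
Final: pos=(49,-11), heading=114, 4 segment(s) drawn

Answer: 114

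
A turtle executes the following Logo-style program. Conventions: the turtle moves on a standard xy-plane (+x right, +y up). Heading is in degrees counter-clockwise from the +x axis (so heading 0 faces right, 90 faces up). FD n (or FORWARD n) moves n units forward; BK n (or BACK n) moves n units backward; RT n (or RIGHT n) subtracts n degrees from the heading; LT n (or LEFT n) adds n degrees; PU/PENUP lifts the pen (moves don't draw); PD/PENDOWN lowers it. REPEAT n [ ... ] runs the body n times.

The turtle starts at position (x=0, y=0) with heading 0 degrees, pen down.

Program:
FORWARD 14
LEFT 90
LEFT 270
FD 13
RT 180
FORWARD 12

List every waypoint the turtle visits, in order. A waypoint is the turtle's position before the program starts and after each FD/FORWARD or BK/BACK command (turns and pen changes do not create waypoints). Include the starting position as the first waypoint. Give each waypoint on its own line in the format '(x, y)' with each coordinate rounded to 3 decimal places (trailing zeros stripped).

Executing turtle program step by step:
Start: pos=(0,0), heading=0, pen down
FD 14: (0,0) -> (14,0) [heading=0, draw]
LT 90: heading 0 -> 90
LT 270: heading 90 -> 0
FD 13: (14,0) -> (27,0) [heading=0, draw]
RT 180: heading 0 -> 180
FD 12: (27,0) -> (15,0) [heading=180, draw]
Final: pos=(15,0), heading=180, 3 segment(s) drawn
Waypoints (4 total):
(0, 0)
(14, 0)
(27, 0)
(15, 0)

Answer: (0, 0)
(14, 0)
(27, 0)
(15, 0)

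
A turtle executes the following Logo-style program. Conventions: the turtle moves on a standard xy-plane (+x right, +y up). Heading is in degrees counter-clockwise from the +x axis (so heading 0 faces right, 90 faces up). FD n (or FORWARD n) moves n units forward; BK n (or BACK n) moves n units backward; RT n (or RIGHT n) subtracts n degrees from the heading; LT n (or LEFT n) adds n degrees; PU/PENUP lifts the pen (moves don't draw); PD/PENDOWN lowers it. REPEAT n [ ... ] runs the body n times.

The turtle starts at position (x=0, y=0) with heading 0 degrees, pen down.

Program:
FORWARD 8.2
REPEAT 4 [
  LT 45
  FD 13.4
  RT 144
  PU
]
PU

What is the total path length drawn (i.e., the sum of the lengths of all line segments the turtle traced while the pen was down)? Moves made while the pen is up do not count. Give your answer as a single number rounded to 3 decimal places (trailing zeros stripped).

Executing turtle program step by step:
Start: pos=(0,0), heading=0, pen down
FD 8.2: (0,0) -> (8.2,0) [heading=0, draw]
REPEAT 4 [
  -- iteration 1/4 --
  LT 45: heading 0 -> 45
  FD 13.4: (8.2,0) -> (17.675,9.475) [heading=45, draw]
  RT 144: heading 45 -> 261
  PU: pen up
  -- iteration 2/4 --
  LT 45: heading 261 -> 306
  FD 13.4: (17.675,9.475) -> (25.552,-1.366) [heading=306, move]
  RT 144: heading 306 -> 162
  PU: pen up
  -- iteration 3/4 --
  LT 45: heading 162 -> 207
  FD 13.4: (25.552,-1.366) -> (13.612,-7.449) [heading=207, move]
  RT 144: heading 207 -> 63
  PU: pen up
  -- iteration 4/4 --
  LT 45: heading 63 -> 108
  FD 13.4: (13.612,-7.449) -> (9.471,5.295) [heading=108, move]
  RT 144: heading 108 -> 324
  PU: pen up
]
PU: pen up
Final: pos=(9.471,5.295), heading=324, 2 segment(s) drawn

Segment lengths:
  seg 1: (0,0) -> (8.2,0), length = 8.2
  seg 2: (8.2,0) -> (17.675,9.475), length = 13.4
Total = 21.6

Answer: 21.6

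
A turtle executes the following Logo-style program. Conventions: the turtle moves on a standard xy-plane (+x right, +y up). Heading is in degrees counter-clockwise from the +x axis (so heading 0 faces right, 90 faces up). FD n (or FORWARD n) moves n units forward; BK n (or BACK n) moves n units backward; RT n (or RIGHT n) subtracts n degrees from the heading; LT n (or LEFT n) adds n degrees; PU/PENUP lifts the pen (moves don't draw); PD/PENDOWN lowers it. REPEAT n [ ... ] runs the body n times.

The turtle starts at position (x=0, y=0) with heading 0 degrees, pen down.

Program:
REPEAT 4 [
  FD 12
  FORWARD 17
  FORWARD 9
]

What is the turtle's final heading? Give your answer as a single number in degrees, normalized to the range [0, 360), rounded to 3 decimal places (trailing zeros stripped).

Executing turtle program step by step:
Start: pos=(0,0), heading=0, pen down
REPEAT 4 [
  -- iteration 1/4 --
  FD 12: (0,0) -> (12,0) [heading=0, draw]
  FD 17: (12,0) -> (29,0) [heading=0, draw]
  FD 9: (29,0) -> (38,0) [heading=0, draw]
  -- iteration 2/4 --
  FD 12: (38,0) -> (50,0) [heading=0, draw]
  FD 17: (50,0) -> (67,0) [heading=0, draw]
  FD 9: (67,0) -> (76,0) [heading=0, draw]
  -- iteration 3/4 --
  FD 12: (76,0) -> (88,0) [heading=0, draw]
  FD 17: (88,0) -> (105,0) [heading=0, draw]
  FD 9: (105,0) -> (114,0) [heading=0, draw]
  -- iteration 4/4 --
  FD 12: (114,0) -> (126,0) [heading=0, draw]
  FD 17: (126,0) -> (143,0) [heading=0, draw]
  FD 9: (143,0) -> (152,0) [heading=0, draw]
]
Final: pos=(152,0), heading=0, 12 segment(s) drawn

Answer: 0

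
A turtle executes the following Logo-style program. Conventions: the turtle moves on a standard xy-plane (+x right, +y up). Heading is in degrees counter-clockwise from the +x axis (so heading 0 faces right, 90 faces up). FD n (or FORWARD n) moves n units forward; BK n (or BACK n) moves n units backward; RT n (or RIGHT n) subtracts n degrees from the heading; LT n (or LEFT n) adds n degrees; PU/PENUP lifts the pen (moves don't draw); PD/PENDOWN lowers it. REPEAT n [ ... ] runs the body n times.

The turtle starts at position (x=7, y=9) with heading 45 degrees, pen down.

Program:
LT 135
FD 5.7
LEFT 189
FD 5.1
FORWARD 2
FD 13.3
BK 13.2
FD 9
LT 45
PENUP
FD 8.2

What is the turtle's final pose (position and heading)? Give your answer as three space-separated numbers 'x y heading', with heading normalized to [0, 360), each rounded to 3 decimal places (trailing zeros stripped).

Executing turtle program step by step:
Start: pos=(7,9), heading=45, pen down
LT 135: heading 45 -> 180
FD 5.7: (7,9) -> (1.3,9) [heading=180, draw]
LT 189: heading 180 -> 9
FD 5.1: (1.3,9) -> (6.337,9.798) [heading=9, draw]
FD 2: (6.337,9.798) -> (8.313,10.111) [heading=9, draw]
FD 13.3: (8.313,10.111) -> (21.449,12.191) [heading=9, draw]
BK 13.2: (21.449,12.191) -> (8.411,10.126) [heading=9, draw]
FD 9: (8.411,10.126) -> (17.301,11.534) [heading=9, draw]
LT 45: heading 9 -> 54
PU: pen up
FD 8.2: (17.301,11.534) -> (22.12,18.168) [heading=54, move]
Final: pos=(22.12,18.168), heading=54, 6 segment(s) drawn

Answer: 22.12 18.168 54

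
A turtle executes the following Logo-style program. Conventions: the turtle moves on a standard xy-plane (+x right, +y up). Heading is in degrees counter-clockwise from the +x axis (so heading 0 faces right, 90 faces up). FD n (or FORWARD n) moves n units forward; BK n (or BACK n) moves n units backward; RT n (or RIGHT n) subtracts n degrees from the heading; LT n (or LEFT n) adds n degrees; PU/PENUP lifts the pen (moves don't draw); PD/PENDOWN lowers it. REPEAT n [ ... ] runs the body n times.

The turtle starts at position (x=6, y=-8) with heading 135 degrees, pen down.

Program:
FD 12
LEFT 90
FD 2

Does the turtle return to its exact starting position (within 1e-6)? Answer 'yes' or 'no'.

Answer: no

Derivation:
Executing turtle program step by step:
Start: pos=(6,-8), heading=135, pen down
FD 12: (6,-8) -> (-2.485,0.485) [heading=135, draw]
LT 90: heading 135 -> 225
FD 2: (-2.485,0.485) -> (-3.899,-0.929) [heading=225, draw]
Final: pos=(-3.899,-0.929), heading=225, 2 segment(s) drawn

Start position: (6, -8)
Final position: (-3.899, -0.929)
Distance = 12.166; >= 1e-6 -> NOT closed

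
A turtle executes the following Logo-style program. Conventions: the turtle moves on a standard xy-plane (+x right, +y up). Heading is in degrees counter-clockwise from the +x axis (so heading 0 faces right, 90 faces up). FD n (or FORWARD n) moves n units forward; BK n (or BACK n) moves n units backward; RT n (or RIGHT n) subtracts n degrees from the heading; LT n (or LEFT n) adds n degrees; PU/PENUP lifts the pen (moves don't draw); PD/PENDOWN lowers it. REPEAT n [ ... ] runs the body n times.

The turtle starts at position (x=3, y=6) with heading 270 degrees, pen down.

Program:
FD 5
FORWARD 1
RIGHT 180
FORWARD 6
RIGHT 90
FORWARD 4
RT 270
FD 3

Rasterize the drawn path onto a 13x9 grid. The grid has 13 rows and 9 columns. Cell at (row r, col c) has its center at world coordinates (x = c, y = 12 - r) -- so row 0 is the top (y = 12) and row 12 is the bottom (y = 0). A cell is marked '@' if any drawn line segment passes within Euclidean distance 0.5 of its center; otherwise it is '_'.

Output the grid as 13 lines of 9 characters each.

Answer: _________
_________
_________
_______@_
_______@_
_______@_
___@@@@@_
___@_____
___@_____
___@_____
___@_____
___@_____
___@_____

Derivation:
Segment 0: (3,6) -> (3,1)
Segment 1: (3,1) -> (3,0)
Segment 2: (3,0) -> (3,6)
Segment 3: (3,6) -> (7,6)
Segment 4: (7,6) -> (7,9)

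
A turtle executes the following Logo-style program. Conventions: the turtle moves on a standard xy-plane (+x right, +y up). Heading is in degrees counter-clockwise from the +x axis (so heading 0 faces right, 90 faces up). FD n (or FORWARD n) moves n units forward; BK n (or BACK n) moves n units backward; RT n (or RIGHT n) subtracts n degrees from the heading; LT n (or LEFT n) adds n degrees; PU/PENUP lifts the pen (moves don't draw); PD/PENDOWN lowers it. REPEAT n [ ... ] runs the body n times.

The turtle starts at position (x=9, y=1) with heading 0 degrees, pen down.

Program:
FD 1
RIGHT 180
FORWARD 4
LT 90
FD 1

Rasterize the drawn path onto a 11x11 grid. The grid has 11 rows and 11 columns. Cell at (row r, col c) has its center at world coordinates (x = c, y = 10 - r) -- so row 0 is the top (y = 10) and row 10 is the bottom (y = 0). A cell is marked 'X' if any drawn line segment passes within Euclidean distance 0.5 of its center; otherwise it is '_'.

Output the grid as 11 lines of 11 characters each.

Segment 0: (9,1) -> (10,1)
Segment 1: (10,1) -> (6,1)
Segment 2: (6,1) -> (6,-0)

Answer: ___________
___________
___________
___________
___________
___________
___________
___________
___________
______XXXXX
______X____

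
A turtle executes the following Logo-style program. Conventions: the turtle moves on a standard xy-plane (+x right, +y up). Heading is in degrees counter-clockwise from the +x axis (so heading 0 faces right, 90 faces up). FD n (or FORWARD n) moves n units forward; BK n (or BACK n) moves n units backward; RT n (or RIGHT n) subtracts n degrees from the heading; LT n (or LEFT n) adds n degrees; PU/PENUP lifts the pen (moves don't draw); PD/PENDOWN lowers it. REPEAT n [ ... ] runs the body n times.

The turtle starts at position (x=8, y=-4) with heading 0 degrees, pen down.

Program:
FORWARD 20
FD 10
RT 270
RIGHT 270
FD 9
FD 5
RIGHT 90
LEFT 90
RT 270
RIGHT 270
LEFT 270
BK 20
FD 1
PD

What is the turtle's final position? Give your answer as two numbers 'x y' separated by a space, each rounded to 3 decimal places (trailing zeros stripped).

Answer: 24 15

Derivation:
Executing turtle program step by step:
Start: pos=(8,-4), heading=0, pen down
FD 20: (8,-4) -> (28,-4) [heading=0, draw]
FD 10: (28,-4) -> (38,-4) [heading=0, draw]
RT 270: heading 0 -> 90
RT 270: heading 90 -> 180
FD 9: (38,-4) -> (29,-4) [heading=180, draw]
FD 5: (29,-4) -> (24,-4) [heading=180, draw]
RT 90: heading 180 -> 90
LT 90: heading 90 -> 180
RT 270: heading 180 -> 270
RT 270: heading 270 -> 0
LT 270: heading 0 -> 270
BK 20: (24,-4) -> (24,16) [heading=270, draw]
FD 1: (24,16) -> (24,15) [heading=270, draw]
PD: pen down
Final: pos=(24,15), heading=270, 6 segment(s) drawn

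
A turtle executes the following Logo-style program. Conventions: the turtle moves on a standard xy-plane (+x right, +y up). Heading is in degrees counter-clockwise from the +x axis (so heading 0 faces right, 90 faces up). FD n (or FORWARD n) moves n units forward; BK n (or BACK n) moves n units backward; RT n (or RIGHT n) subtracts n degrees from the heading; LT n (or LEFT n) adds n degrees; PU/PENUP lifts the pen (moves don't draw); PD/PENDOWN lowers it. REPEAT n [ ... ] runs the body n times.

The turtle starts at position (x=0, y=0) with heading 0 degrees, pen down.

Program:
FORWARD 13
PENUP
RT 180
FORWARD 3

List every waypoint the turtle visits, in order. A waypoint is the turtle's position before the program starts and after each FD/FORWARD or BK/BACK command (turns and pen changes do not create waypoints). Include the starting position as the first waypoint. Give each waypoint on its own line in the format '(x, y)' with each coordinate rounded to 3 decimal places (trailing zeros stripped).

Answer: (0, 0)
(13, 0)
(10, 0)

Derivation:
Executing turtle program step by step:
Start: pos=(0,0), heading=0, pen down
FD 13: (0,0) -> (13,0) [heading=0, draw]
PU: pen up
RT 180: heading 0 -> 180
FD 3: (13,0) -> (10,0) [heading=180, move]
Final: pos=(10,0), heading=180, 1 segment(s) drawn
Waypoints (3 total):
(0, 0)
(13, 0)
(10, 0)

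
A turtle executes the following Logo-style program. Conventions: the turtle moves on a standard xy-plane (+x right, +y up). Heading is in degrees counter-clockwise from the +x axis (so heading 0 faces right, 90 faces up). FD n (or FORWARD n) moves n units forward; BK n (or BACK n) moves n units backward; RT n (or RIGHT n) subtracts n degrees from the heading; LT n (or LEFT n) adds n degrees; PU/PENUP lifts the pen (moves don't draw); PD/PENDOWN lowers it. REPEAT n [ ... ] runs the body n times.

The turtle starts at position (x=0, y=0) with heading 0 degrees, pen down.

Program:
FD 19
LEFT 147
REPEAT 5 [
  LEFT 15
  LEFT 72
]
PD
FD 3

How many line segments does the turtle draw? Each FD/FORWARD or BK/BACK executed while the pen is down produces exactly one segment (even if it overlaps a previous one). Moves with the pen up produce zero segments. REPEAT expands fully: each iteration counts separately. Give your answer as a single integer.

Executing turtle program step by step:
Start: pos=(0,0), heading=0, pen down
FD 19: (0,0) -> (19,0) [heading=0, draw]
LT 147: heading 0 -> 147
REPEAT 5 [
  -- iteration 1/5 --
  LT 15: heading 147 -> 162
  LT 72: heading 162 -> 234
  -- iteration 2/5 --
  LT 15: heading 234 -> 249
  LT 72: heading 249 -> 321
  -- iteration 3/5 --
  LT 15: heading 321 -> 336
  LT 72: heading 336 -> 48
  -- iteration 4/5 --
  LT 15: heading 48 -> 63
  LT 72: heading 63 -> 135
  -- iteration 5/5 --
  LT 15: heading 135 -> 150
  LT 72: heading 150 -> 222
]
PD: pen down
FD 3: (19,0) -> (16.771,-2.007) [heading=222, draw]
Final: pos=(16.771,-2.007), heading=222, 2 segment(s) drawn
Segments drawn: 2

Answer: 2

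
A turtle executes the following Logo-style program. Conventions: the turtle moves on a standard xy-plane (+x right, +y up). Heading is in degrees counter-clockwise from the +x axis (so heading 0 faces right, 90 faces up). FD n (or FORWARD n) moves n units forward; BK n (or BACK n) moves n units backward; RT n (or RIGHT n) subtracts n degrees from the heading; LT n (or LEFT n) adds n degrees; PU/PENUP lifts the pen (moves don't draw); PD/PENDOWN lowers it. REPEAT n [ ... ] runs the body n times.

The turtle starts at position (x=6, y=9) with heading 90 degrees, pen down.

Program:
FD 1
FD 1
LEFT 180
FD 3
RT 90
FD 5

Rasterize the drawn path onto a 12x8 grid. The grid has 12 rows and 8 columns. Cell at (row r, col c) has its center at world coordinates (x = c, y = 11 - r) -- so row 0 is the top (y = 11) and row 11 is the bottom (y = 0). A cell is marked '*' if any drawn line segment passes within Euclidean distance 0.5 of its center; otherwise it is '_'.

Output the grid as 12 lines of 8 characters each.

Answer: ______*_
______*_
______*_
_******_
________
________
________
________
________
________
________
________

Derivation:
Segment 0: (6,9) -> (6,10)
Segment 1: (6,10) -> (6,11)
Segment 2: (6,11) -> (6,8)
Segment 3: (6,8) -> (1,8)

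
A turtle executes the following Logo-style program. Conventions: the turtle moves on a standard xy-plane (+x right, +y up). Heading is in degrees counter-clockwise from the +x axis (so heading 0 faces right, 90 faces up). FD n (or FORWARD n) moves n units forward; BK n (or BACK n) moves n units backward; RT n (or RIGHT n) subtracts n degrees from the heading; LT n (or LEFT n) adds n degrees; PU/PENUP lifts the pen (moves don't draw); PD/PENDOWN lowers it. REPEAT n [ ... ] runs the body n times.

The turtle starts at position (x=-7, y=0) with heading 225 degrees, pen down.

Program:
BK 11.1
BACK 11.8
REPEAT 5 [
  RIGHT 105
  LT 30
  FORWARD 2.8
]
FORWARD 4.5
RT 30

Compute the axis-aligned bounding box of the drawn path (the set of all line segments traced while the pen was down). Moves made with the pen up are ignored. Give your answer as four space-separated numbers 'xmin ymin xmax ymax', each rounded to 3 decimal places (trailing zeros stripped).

Answer: -7 0 11.017 20.297

Derivation:
Executing turtle program step by step:
Start: pos=(-7,0), heading=225, pen down
BK 11.1: (-7,0) -> (0.849,7.849) [heading=225, draw]
BK 11.8: (0.849,7.849) -> (9.193,16.193) [heading=225, draw]
REPEAT 5 [
  -- iteration 1/5 --
  RT 105: heading 225 -> 120
  LT 30: heading 120 -> 150
  FD 2.8: (9.193,16.193) -> (6.768,17.593) [heading=150, draw]
  -- iteration 2/5 --
  RT 105: heading 150 -> 45
  LT 30: heading 45 -> 75
  FD 2.8: (6.768,17.593) -> (7.493,20.297) [heading=75, draw]
  -- iteration 3/5 --
  RT 105: heading 75 -> 330
  LT 30: heading 330 -> 0
  FD 2.8: (7.493,20.297) -> (10.293,20.297) [heading=0, draw]
  -- iteration 4/5 --
  RT 105: heading 0 -> 255
  LT 30: heading 255 -> 285
  FD 2.8: (10.293,20.297) -> (11.017,17.593) [heading=285, draw]
  -- iteration 5/5 --
  RT 105: heading 285 -> 180
  LT 30: heading 180 -> 210
  FD 2.8: (11.017,17.593) -> (8.592,16.193) [heading=210, draw]
]
FD 4.5: (8.592,16.193) -> (4.695,13.943) [heading=210, draw]
RT 30: heading 210 -> 180
Final: pos=(4.695,13.943), heading=180, 8 segment(s) drawn

Segment endpoints: x in {-7, 0.849, 4.695, 6.768, 7.493, 8.592, 9.193, 10.293, 11.017}, y in {0, 7.849, 13.943, 16.193, 17.593, 20.297}
xmin=-7, ymin=0, xmax=11.017, ymax=20.297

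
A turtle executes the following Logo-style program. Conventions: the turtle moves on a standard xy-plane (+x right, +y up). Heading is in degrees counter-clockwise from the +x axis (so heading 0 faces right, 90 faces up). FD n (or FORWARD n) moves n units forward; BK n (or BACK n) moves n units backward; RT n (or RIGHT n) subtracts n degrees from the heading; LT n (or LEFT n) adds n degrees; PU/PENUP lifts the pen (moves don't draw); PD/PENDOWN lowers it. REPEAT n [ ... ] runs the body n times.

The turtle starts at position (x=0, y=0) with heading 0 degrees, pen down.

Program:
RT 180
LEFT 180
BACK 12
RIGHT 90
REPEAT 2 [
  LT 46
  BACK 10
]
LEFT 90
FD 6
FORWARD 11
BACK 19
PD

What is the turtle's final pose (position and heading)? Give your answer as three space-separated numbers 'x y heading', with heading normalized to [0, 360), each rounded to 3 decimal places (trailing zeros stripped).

Executing turtle program step by step:
Start: pos=(0,0), heading=0, pen down
RT 180: heading 0 -> 180
LT 180: heading 180 -> 0
BK 12: (0,0) -> (-12,0) [heading=0, draw]
RT 90: heading 0 -> 270
REPEAT 2 [
  -- iteration 1/2 --
  LT 46: heading 270 -> 316
  BK 10: (-12,0) -> (-19.193,6.947) [heading=316, draw]
  -- iteration 2/2 --
  LT 46: heading 316 -> 2
  BK 10: (-19.193,6.947) -> (-29.187,6.598) [heading=2, draw]
]
LT 90: heading 2 -> 92
FD 6: (-29.187,6.598) -> (-29.397,12.594) [heading=92, draw]
FD 11: (-29.397,12.594) -> (-29.781,23.587) [heading=92, draw]
BK 19: (-29.781,23.587) -> (-29.118,4.599) [heading=92, draw]
PD: pen down
Final: pos=(-29.118,4.599), heading=92, 6 segment(s) drawn

Answer: -29.118 4.599 92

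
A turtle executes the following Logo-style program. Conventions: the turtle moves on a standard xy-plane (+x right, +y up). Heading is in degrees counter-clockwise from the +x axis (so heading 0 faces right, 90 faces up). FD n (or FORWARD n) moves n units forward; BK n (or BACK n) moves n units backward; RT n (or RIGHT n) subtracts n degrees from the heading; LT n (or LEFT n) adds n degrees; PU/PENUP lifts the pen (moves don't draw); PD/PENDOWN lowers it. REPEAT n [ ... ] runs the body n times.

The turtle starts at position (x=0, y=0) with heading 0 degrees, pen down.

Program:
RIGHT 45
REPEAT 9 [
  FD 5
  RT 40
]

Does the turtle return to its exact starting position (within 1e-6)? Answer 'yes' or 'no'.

Executing turtle program step by step:
Start: pos=(0,0), heading=0, pen down
RT 45: heading 0 -> 315
REPEAT 9 [
  -- iteration 1/9 --
  FD 5: (0,0) -> (3.536,-3.536) [heading=315, draw]
  RT 40: heading 315 -> 275
  -- iteration 2/9 --
  FD 5: (3.536,-3.536) -> (3.971,-8.517) [heading=275, draw]
  RT 40: heading 275 -> 235
  -- iteration 3/9 --
  FD 5: (3.971,-8.517) -> (1.103,-12.612) [heading=235, draw]
  RT 40: heading 235 -> 195
  -- iteration 4/9 --
  FD 5: (1.103,-12.612) -> (-3.726,-13.906) [heading=195, draw]
  RT 40: heading 195 -> 155
  -- iteration 5/9 --
  FD 5: (-3.726,-13.906) -> (-8.258,-11.793) [heading=155, draw]
  RT 40: heading 155 -> 115
  -- iteration 6/9 --
  FD 5: (-8.258,-11.793) -> (-10.371,-7.262) [heading=115, draw]
  RT 40: heading 115 -> 75
  -- iteration 7/9 --
  FD 5: (-10.371,-7.262) -> (-9.077,-2.432) [heading=75, draw]
  RT 40: heading 75 -> 35
  -- iteration 8/9 --
  FD 5: (-9.077,-2.432) -> (-4.981,0.436) [heading=35, draw]
  RT 40: heading 35 -> 355
  -- iteration 9/9 --
  FD 5: (-4.981,0.436) -> (0,0) [heading=355, draw]
  RT 40: heading 355 -> 315
]
Final: pos=(0,0), heading=315, 9 segment(s) drawn

Start position: (0, 0)
Final position: (0, 0)
Distance = 0; < 1e-6 -> CLOSED

Answer: yes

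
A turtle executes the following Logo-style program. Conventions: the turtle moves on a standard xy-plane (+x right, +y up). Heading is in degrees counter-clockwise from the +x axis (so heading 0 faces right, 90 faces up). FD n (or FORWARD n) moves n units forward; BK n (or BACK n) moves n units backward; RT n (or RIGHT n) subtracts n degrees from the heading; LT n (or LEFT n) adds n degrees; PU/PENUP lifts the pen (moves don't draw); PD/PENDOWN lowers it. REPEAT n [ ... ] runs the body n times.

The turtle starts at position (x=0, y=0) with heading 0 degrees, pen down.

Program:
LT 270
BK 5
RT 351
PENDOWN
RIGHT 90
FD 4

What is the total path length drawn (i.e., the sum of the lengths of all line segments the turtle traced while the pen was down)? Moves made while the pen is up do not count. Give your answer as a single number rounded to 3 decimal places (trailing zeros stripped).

Answer: 9

Derivation:
Executing turtle program step by step:
Start: pos=(0,0), heading=0, pen down
LT 270: heading 0 -> 270
BK 5: (0,0) -> (0,5) [heading=270, draw]
RT 351: heading 270 -> 279
PD: pen down
RT 90: heading 279 -> 189
FD 4: (0,5) -> (-3.951,4.374) [heading=189, draw]
Final: pos=(-3.951,4.374), heading=189, 2 segment(s) drawn

Segment lengths:
  seg 1: (0,0) -> (0,5), length = 5
  seg 2: (0,5) -> (-3.951,4.374), length = 4
Total = 9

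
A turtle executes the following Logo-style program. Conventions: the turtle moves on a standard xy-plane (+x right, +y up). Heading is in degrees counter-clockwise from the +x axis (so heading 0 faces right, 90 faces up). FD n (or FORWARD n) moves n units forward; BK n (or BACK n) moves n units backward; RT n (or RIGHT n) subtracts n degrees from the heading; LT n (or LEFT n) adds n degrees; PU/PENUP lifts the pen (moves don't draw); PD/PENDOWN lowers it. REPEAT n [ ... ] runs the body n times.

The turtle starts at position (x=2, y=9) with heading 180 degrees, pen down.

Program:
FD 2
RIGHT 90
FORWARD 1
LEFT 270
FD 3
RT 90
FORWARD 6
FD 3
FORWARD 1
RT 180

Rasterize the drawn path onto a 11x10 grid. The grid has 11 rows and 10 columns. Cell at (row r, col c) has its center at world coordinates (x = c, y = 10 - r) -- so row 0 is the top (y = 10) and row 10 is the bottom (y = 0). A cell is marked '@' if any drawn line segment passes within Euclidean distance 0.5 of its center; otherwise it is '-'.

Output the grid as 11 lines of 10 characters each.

Segment 0: (2,9) -> (0,9)
Segment 1: (0,9) -> (0,10)
Segment 2: (0,10) -> (3,10)
Segment 3: (3,10) -> (3,4)
Segment 4: (3,4) -> (3,1)
Segment 5: (3,1) -> (3,0)

Answer: @@@@------
@@@@------
---@------
---@------
---@------
---@------
---@------
---@------
---@------
---@------
---@------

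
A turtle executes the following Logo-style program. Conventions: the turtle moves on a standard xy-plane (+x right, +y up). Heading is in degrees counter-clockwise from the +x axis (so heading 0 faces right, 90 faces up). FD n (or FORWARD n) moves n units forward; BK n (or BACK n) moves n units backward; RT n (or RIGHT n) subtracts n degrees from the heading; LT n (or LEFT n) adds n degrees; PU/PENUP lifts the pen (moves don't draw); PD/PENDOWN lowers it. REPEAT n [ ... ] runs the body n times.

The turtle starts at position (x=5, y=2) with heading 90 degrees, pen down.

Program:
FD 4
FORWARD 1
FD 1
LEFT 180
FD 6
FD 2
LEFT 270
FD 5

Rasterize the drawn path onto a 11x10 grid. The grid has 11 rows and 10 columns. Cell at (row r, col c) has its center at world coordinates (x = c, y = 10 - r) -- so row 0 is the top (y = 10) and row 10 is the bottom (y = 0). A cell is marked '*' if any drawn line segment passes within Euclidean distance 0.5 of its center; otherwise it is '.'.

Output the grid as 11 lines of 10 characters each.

Segment 0: (5,2) -> (5,6)
Segment 1: (5,6) -> (5,7)
Segment 2: (5,7) -> (5,8)
Segment 3: (5,8) -> (5,2)
Segment 4: (5,2) -> (5,0)
Segment 5: (5,0) -> (-0,0)

Answer: ..........
..........
.....*....
.....*....
.....*....
.....*....
.....*....
.....*....
.....*....
.....*....
******....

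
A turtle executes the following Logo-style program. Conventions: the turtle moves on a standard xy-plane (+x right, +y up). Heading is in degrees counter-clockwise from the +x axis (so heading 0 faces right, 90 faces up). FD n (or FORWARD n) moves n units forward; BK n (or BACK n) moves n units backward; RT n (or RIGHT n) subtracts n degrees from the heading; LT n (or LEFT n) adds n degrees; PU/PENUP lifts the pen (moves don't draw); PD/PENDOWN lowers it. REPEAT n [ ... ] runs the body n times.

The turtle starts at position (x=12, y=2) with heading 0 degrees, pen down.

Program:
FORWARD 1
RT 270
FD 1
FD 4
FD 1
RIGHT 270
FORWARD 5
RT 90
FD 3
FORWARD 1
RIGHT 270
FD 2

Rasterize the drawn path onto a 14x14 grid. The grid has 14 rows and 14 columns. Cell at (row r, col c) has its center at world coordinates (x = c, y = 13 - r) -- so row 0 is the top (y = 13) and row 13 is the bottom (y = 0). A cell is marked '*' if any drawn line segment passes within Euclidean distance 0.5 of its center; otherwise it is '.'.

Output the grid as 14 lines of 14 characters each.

Answer: ..............
......***.....
........*.....
........*.....
........*.....
........******
.............*
.............*
.............*
.............*
.............*
............**
..............
..............

Derivation:
Segment 0: (12,2) -> (13,2)
Segment 1: (13,2) -> (13,3)
Segment 2: (13,3) -> (13,7)
Segment 3: (13,7) -> (13,8)
Segment 4: (13,8) -> (8,8)
Segment 5: (8,8) -> (8,11)
Segment 6: (8,11) -> (8,12)
Segment 7: (8,12) -> (6,12)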